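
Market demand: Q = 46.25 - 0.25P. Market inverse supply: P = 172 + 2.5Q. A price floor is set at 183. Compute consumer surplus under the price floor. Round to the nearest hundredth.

0.50

Rewriting demand in inverse form: P = 185 - 4Q.
Without the control, 185 - 4Q = 172 + 2.5Q so Q* = 2 and P* = 177.
At the floor price 183, quantity demanded is (185 - 183)/4 = 0.5; demand is the short side, so Q = 0.5 trades at P = 183.
CS is the triangle under demand above 183: (1/2)(0.5)(185 - 183) = 0.5.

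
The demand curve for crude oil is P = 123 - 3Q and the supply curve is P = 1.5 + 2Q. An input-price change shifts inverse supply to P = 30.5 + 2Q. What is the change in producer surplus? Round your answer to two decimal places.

Initial equilibrium: Q_0 = 24.3, P_0 = 50.1; CS_0 = (1/2)(24.3)(72.9) = 885.735, PS_0 = (1/2)(24.3)(48.6) = 590.49.
New equilibrium: 123 - 3Q = 30.5 + 2Q gives Q_1 = 18.5, P_1 = 67.5; CS_1 = 513.375, PS_1 = 342.25.
Change in producer surplus = 342.25 - 590.49 = -248.24.

-248.24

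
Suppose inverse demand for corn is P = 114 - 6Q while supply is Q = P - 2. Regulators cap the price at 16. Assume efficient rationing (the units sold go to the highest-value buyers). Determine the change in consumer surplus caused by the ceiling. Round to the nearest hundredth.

16.00

Rewriting supply in inverse form: P = 2 + Q.
Free-market equilibrium: 114 - 6Q = 2 + Q gives Q* = 16, P* = 18.
At the ceiling price 16, quantity supplied is (16 - 2)/1 = 14; supply is the short side, so Q = 14 trades at P = 16.
CS goes from (1/2)(16)(96) = 768 to 784 (computed as (114 - 16)(14) - (1/2)(6)(14)^2), a change of 16.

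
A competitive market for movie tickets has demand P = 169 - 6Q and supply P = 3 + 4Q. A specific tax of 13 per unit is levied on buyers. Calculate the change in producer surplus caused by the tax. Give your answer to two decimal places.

Without the tax, 169 - 6Q = 3 + 4Q so Q* = 16.6 and P* = 69.4.
With the tax, buyers' net willingness to pay falls by 13: (169 - 13) - 6Q = 3 + 4Q, so Q_t = 15.3. Buyers pay P_b = 77.2; sellers receive P_s = P_b - 13 = 64.2.
PS falls from (1/2)(16.6)(66.4) = 551.12 to (1/2)(15.3)(61.2) = 468.18, a change of -82.94.

-82.94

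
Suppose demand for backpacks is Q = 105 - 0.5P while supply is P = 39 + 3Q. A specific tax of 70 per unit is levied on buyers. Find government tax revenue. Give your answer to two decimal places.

Rewriting demand in inverse form: P = 210 - 2Q.
Pre-tax equilibrium: 210 - 2Q = 39 + 3Q gives Q* = 34.2, P* = 141.6.
A tax on buyers shifts demand down by 70: (210 - 70) - 2Q = 39 + 3Q, so Q_t = 20.2. Buyers pay P_b = 169.6; sellers receive P_s = P_b - 70 = 99.6.
Tax revenue = t x Q_t = 70 x 20.2 = 1414.

1414.00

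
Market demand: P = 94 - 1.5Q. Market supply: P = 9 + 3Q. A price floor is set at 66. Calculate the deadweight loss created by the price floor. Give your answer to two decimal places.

Without the control, 94 - 1.5Q = 9 + 3Q so Q* = 18.8889 and P* = 65.6667.
At the floor price 66, quantity demanded is (94 - 66)/1.5 = 18.6667; demand is the short side, so Q = 18.6667 trades at P = 66.
At Q = 18.6667 the demand price is 66 and the supply price is 65. Deadweight loss is the triangle between the curves from 18.6667 to 18.8889: (1/2)(66 - 65)(18.8889 - 18.6667) = 0.1111.

0.11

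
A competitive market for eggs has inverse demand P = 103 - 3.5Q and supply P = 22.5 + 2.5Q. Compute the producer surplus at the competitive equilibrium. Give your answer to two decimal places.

Setting demand equal to supply, 80.5 = 6Q, so Q* = 13.4167 and P* = 56.0417.
PS is the area between P* and the supply curve from 0 to Q*: (1/2)(13.4167)(33.5417) = 225.0087.

225.01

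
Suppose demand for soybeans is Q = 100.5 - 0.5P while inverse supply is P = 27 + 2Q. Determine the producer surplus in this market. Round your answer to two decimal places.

Rewriting demand in inverse form: P = 201 - 2Q.
Setting demand equal to supply, 174 = 4Q, so Q* = 43.5 and P* = 114.
The supply curve's price intercept is 27, so PS = (1/2)(Q*)(P* - 27) = (1/2)(43.5)(87) = 1892.25.

1892.25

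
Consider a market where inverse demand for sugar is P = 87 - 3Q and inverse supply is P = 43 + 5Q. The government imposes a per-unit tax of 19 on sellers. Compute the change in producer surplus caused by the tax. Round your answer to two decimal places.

Without the tax, 87 - 3Q = 43 + 5Q so Q* = 5.5 and P* = 70.5.
A tax on sellers shifts supply up by 19: 87 - 3Q = 43 + 5Q + 19, so Q_t = 3.125. Buyers pay P_b = 77.625; sellers receive P_s = P_b - 19 = 58.625.
PS falls from (1/2)(5.5)(27.5) = 75.625 to (1/2)(3.125)(15.625) = 24.4141, a change of -51.2109.

-51.21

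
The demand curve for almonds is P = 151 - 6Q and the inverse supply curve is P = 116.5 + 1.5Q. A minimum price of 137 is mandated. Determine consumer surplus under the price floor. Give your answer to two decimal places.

16.33

Without the control, 151 - 6Q = 116.5 + 1.5Q so Q* = 4.6 and P* = 123.4.
At P = 137, buyers demand (151 - 137)/6 = 2.3333 while sellers would supply more, so the quantity traded is 2.3333 at price 137.
CS is the triangle under demand above 137: (1/2)(2.3333)(151 - 137) = 16.3333.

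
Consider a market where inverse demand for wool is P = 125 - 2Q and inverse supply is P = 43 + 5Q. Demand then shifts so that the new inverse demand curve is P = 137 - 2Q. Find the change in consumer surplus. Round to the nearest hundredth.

Initial equilibrium: Q_0 = 11.7143, P_0 = 101.5714; CS_0 = (1/2)(11.7143)(23.4286) = 137.2245, PS_0 = (1/2)(11.7143)(58.5714) = 343.0612.
New equilibrium: 137 - 2Q = 43 + 5Q gives Q_1 = 13.4286, P_1 = 110.1429; CS_1 = 180.3265, PS_1 = 450.8163.
Change in consumer surplus = 180.3265 - 137.2245 = 43.102.

43.10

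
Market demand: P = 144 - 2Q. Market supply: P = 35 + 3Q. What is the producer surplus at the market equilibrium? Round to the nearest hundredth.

712.86

Setting demand equal to supply, 109 = 5Q, so Q* = 21.8 and P* = 100.4.
Producer surplus is the triangle above supply below P*: (1/2)(21.8)(100.4 - 35) = (1/2)(21.8)(65.4) = 712.86.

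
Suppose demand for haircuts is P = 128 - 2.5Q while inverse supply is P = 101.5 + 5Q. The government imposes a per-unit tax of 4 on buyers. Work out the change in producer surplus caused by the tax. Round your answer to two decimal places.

-8.71

Pre-tax equilibrium: 128 - 2.5Q = 101.5 + 5Q gives Q* = 3.5333, P* = 119.1667.
A tax on buyers shifts demand down by 4: (128 - 4) - 2.5Q = 101.5 + 5Q, so Q_t = 3. Buyers pay P_b = 120.5; sellers receive P_s = P_b - 4 = 116.5.
PS falls from (1/2)(3.5333)(17.6667) = 31.2111 to (1/2)(3)(15) = 22.5, a change of -8.7111.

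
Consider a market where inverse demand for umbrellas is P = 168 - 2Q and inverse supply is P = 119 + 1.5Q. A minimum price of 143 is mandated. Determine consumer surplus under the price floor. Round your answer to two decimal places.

156.25

Free-market equilibrium: 168 - 2Q = 119 + 1.5Q gives Q* = 14, P* = 140.
At the floor price 143, quantity demanded is (168 - 143)/2 = 12.5; demand is the short side, so Q = 12.5 trades at P = 143.
CS is the triangle under demand above 143: (1/2)(12.5)(168 - 143) = 156.25.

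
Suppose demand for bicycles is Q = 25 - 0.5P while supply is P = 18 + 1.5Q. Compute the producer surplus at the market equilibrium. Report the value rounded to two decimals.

62.69

Rewriting demand in inverse form: P = 50 - 2Q.
Set 50 - 2Q = 18 + 1.5Q, which gives 32 = 3.5Q, so Q* = 9.1429 and P* = 50 - 2(9.1429) = 31.7143.
PS is the area between P* and the supply curve from 0 to Q*: (1/2)(9.1429)(13.7143) = 62.6939.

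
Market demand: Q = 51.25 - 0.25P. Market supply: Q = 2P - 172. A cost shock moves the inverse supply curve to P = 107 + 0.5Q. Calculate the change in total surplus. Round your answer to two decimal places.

Rewriting demand in inverse form: P = 205 - 4Q.
Rewriting supply in inverse form: P = 86 + 0.5Q.
Initial equilibrium: Q_0 = 26.4444, P_0 = 99.2222; CS_0 = (1/2)(26.4444)(105.7778) = 1398.6173, PS_0 = (1/2)(26.4444)(13.2222) = 174.8272.
New equilibrium: 205 - 4Q = 107 + 0.5Q gives Q_1 = 21.7778, P_1 = 117.8889; CS_1 = 948.5432, PS_1 = 118.5679.
Change in total surplus = (948.5432 + 118.5679) - (1398.6173 + 174.8272) = -506.3333.

-506.33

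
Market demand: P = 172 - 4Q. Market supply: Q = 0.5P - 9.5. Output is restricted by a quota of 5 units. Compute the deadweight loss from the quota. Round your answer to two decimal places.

1260.75

Rewriting supply in inverse form: P = 19 + 2Q.
Without the quota, 172 - 4Q = 19 + 2Q gives Q* = 25.5.
At Q = 5 the demand price is 172 - 4(5) = 152 and the supply price is 19 + 2(5) = 29.
Deadweight loss is the triangle between the curves from 5 to 25.5: (1/2)(152 - 29)(25.5 - 5) = 1260.75.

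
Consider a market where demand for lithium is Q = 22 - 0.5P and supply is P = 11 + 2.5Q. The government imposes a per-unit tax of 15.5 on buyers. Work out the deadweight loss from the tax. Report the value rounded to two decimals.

Rewriting demand in inverse form: P = 44 - 2Q.
Without the tax, 44 - 2Q = 11 + 2.5Q so Q* = 7.3333 and P* = 29.3333.
A tax on buyers shifts demand down by 15.5: (44 - 15.5) - 2Q = 11 + 2.5Q, so Q_t = 3.8889. Buyers pay P_b = 36.2222; sellers receive P_s = P_b - 15.5 = 20.7222.
Deadweight loss is the triangle between the curves from Q_t to Q*: (1/2)(7.3333 - 3.8889)(15.5) = 26.6944.

26.69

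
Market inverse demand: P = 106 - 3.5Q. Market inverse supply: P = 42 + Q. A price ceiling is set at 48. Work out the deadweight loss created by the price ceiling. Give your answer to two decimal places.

Free-market equilibrium: 106 - 3.5Q = 42 + Q gives Q* = 14.2222, P* = 56.2222.
At P = 48, sellers supply (48 - 42)/1 = 6 while buyers want more, so the quantity traded is 6 at price 48.
At Q = 6 the demand price is 85 and the supply price is 48. Deadweight loss is the triangle between the curves from 6 to 14.2222: (1/2)(85 - 48)(14.2222 - 6) = 152.1111.

152.11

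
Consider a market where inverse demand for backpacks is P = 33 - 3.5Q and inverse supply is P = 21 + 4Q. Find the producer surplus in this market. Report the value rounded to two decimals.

Equilibrium: 33 - 3.5Q = 21 + 4Q, so Q* = 1.6 and P* = 27.4.
The supply curve's price intercept is 21, so PS = (1/2)(Q*)(P* - 21) = (1/2)(1.6)(6.4) = 5.12.

5.12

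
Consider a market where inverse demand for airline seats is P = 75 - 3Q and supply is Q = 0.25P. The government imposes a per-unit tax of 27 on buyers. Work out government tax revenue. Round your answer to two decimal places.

Rewriting supply in inverse form: P = 4Q.
Pre-tax equilibrium: 75 - 3Q = 4Q gives Q* = 10.7143, P* = 42.8571.
A tax on buyers shifts demand down by 27: (75 - 27) - 3Q = 4Q, so Q_t = 6.8571. Buyers pay P_b = 54.4286; sellers receive P_s = P_b - 27 = 27.4286.
Tax revenue = t x Q_t = 27 x 6.8571 = 185.1429.

185.14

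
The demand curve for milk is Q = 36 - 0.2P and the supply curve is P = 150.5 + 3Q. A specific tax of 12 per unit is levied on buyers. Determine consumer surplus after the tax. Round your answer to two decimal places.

Rewriting demand in inverse form: P = 180 - 5Q.
Without the tax, 180 - 5Q = 150.5 + 3Q so Q* = 3.6875 and P* = 161.5625.
With the tax, buyers' net willingness to pay falls by 12: (180 - 12) - 5Q = 150.5 + 3Q, so Q_t = 2.1875. Buyers pay P_b = 169.0625; sellers receive P_s = P_b - 12 = 157.0625.
CS = (1/2)(Q_t)(180 - P_b) = (1/2)(2.1875)(10.9375) = 11.9629.

11.96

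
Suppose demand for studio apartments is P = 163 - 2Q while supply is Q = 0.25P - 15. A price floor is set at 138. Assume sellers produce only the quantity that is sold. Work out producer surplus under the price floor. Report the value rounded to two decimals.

Rewriting supply in inverse form: P = 60 + 4Q.
Without the control, 163 - 2Q = 60 + 4Q so Q* = 17.1667 and P* = 128.6667.
At P = 138, buyers demand (163 - 138)/2 = 12.5 while sellers would supply more, so the quantity traded is 12.5 at price 138.
The supply price at Q = 12.5 is 110. PS is the trapezoid between 138 and supply over [0, 12.5]: (1/2)[(138 - 60) + (138 - 110)](12.5) = 662.5.

662.50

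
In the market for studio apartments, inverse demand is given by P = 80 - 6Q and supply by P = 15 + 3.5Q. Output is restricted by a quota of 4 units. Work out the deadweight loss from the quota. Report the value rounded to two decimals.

Unrestricted equilibrium: Q* = (80 - 15)/(6 + 3.5) = 6.8421.
At Q = 4 the demand price is 80 - 6(4) = 56 and the supply price is 15 + 3.5(4) = 29.
DWL = (1/2)(gap between curves at 4) x (Q* - 4) = (1/2)(27)(2.8421) = 38.3684.

38.37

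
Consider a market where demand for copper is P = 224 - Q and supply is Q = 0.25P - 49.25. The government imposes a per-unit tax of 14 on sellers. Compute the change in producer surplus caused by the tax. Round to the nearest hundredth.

-44.80

Rewriting supply in inverse form: P = 197 + 4Q.
Pre-tax equilibrium: 224 - Q = 197 + 4Q gives Q* = 5.4, P* = 218.6.
With the tax, sellers need 14 more per unit: 224 - Q = 197 + 4Q + 14, so Q_t = 2.6. Buyers pay P_b = 221.4; sellers receive P_s = P_b - 14 = 207.4.
Producers lose the trapezoid between P_s and P* out to Q_t plus the triangle from Q_t to Q*: change in PS = 13.52 - 58.32 = -44.8.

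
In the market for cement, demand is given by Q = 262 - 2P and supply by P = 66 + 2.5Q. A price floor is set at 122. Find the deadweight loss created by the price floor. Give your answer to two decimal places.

20.17

Rewriting demand in inverse form: P = 131 - 0.5Q.
Free-market equilibrium: 131 - 0.5Q = 66 + 2.5Q gives Q* = 21.6667, P* = 120.1667.
At P = 122, buyers demand (131 - 122)/0.5 = 18 while sellers would supply more, so the quantity traded is 18 at price 122.
The lost-trades triangle has base Q* - 18 = 3.6667 and height equal to the gap between the curves at Q = 18, which is 122 - 111 = 11. DWL = (1/2)(3.6667)(11) = 20.1667.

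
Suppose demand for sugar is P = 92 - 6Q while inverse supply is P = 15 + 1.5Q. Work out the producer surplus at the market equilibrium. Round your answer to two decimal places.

Set 92 - 6Q = 15 + 1.5Q, which gives 77 = 7.5Q, so Q* = 10.2667 and P* = 92 - 6(10.2667) = 30.4.
The supply curve's price intercept is 15, so PS = (1/2)(Q*)(P* - 15) = (1/2)(10.2667)(15.4) = 79.0533.

79.05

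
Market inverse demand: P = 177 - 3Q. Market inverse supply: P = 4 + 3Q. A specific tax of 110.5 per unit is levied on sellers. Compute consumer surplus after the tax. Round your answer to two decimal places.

162.76

Without the tax, 177 - 3Q = 4 + 3Q so Q* = 28.8333 and P* = 90.5.
A tax on sellers shifts supply up by 110.5: 177 - 3Q = 4 + 3Q + 110.5, so Q_t = 10.4167. Buyers pay P_b = 145.75; sellers receive P_s = P_b - 110.5 = 35.25.
CS = (1/2)(Q_t)(177 - P_b) = (1/2)(10.4167)(31.25) = 162.7604.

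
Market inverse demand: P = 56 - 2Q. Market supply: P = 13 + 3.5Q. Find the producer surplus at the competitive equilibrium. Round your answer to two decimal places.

106.97

Setting demand equal to supply, 43 = 5.5Q, so Q* = 7.8182 and P* = 40.3636.
Producer surplus is the triangle above supply below P*: (1/2)(7.8182)(40.3636 - 13) = (1/2)(7.8182)(27.3636) = 106.9669.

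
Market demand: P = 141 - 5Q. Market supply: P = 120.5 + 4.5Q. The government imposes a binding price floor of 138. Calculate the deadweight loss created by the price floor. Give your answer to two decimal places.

11.53

Free-market equilibrium: 141 - 5Q = 120.5 + 4.5Q gives Q* = 2.1579, P* = 130.2105.
At P = 138, buyers demand (141 - 138)/5 = 0.6 while sellers would supply more, so the quantity traded is 0.6 at price 138.
At Q = 0.6 the demand price is 138 and the supply price is 123.2. Deadweight loss is the triangle between the curves from 0.6 to 2.1579: (1/2)(138 - 123.2)(2.1579 - 0.6) = 11.5284.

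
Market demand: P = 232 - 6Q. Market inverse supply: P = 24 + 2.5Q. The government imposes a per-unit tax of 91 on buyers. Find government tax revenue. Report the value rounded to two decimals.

1252.59

Without the tax, 232 - 6Q = 24 + 2.5Q so Q* = 24.4706 and P* = 85.1765.
A tax on buyers shifts demand down by 91: (232 - 91) - 6Q = 24 + 2.5Q, so Q_t = 13.7647. Buyers pay P_b = 149.4118; sellers receive P_s = P_b - 91 = 58.4118.
Revenue is the tax times quantity traded: 91 x 13.7647 = 1252.5882.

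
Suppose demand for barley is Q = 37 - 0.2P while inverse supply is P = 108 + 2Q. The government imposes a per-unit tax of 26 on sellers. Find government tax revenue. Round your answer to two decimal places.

Rewriting demand in inverse form: P = 185 - 5Q.
Without the tax, 185 - 5Q = 108 + 2Q so Q* = 11 and P* = 130.
With the tax, sellers need 26 more per unit: 185 - 5Q = 108 + 2Q + 26, so Q_t = 7.2857. Buyers pay P_b = 148.5714; sellers receive P_s = P_b - 26 = 122.5714.
Tax revenue = t x Q_t = 26 x 7.2857 = 189.4286.

189.43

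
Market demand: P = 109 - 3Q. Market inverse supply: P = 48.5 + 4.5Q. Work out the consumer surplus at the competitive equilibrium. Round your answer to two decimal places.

Setting demand equal to supply, 60.5 = 7.5Q, so Q* = 8.0667 and P* = 84.8.
The demand choke price is 109, so CS = (1/2)(Q*)(109 - P*) = (1/2)(8.0667)(24.2) = 97.6067.

97.61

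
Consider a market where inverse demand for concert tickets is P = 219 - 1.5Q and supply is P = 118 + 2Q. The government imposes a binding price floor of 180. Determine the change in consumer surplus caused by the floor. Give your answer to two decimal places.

Free-market equilibrium: 219 - 1.5Q = 118 + 2Q gives Q* = 28.8571, P* = 175.7143.
At P = 180, buyers demand (219 - 180)/1.5 = 26 while sellers would supply more, so the quantity traded is 26 at price 180.
CS goes from (1/2)(28.8571)(43.2857) = 624.551 to 507 (computed as (219 - 180)(26) - (1/2)(1.5)(26)^2), a change of -117.551.

-117.55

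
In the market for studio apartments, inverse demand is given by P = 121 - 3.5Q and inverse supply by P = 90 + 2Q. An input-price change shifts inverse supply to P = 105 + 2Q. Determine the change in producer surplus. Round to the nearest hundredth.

-23.31

Initial equilibrium: Q_0 = 5.6364, P_0 = 101.2727; CS_0 = (1/2)(5.6364)(19.7273) = 55.595, PS_0 = (1/2)(5.6364)(11.2727) = 31.7686.
New equilibrium: 121 - 3.5Q = 105 + 2Q gives Q_1 = 2.9091, P_1 = 110.8182; CS_1 = 14.8099, PS_1 = 8.4628.
Change in producer surplus = 8.4628 - 31.7686 = -23.3058.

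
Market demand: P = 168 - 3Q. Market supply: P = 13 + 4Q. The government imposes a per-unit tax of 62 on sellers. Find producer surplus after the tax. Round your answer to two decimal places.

353.02

Without the tax, 168 - 3Q = 13 + 4Q so Q* = 22.1429 and P* = 101.5714.
A tax on sellers shifts supply up by 62: 168 - 3Q = 13 + 4Q + 62, so Q_t = 13.2857. Buyers pay P_b = 128.1429; sellers receive P_s = P_b - 62 = 66.1429.
PS = (1/2)(Q_t)(P_s - 13) = (1/2)(13.2857)(53.1429) = 353.0204.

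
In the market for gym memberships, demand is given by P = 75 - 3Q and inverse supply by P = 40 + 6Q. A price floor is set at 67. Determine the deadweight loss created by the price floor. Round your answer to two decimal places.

6.72

Without the control, 75 - 3Q = 40 + 6Q so Q* = 3.8889 and P* = 63.3333.
At P = 67, buyers demand (75 - 67)/3 = 2.6667 while sellers would supply more, so the quantity traded is 2.6667 at price 67.
The lost-trades triangle has base Q* - 2.6667 = 1.2222 and height equal to the gap between the curves at Q = 2.6667, which is 67 - 56 = 11. DWL = (1/2)(1.2222)(11) = 6.7222.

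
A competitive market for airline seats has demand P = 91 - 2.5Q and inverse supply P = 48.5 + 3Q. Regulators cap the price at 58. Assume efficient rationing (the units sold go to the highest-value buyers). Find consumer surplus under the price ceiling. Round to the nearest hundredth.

91.97

Free-market equilibrium: 91 - 2.5Q = 48.5 + 3Q gives Q* = 7.7273, P* = 71.6818.
At the ceiling price 58, quantity supplied is (58 - 48.5)/3 = 3.1667; supply is the short side, so Q = 3.1667 trades at P = 58.
The demand price at Q = 3.1667 is 83.0833. CS is the trapezoid between demand and 58 over [0, 3.1667]: (1/2)[(91 - 58) + (83.0833 - 58)](3.1667) = 91.9653.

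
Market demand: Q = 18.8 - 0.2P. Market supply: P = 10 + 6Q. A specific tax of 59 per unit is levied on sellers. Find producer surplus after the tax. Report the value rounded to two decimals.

Rewriting demand in inverse form: P = 94 - 5Q.
Pre-tax equilibrium: 94 - 5Q = 10 + 6Q gives Q* = 7.6364, P* = 55.8182.
With the tax, sellers need 59 more per unit: 94 - 5Q = 10 + 6Q + 59, so Q_t = 2.2727. Buyers pay P_b = 82.6364; sellers receive P_s = P_b - 59 = 23.6364.
PS = (1/2)(Q_t)(P_s - 10) = (1/2)(2.2727)(13.6364) = 15.4959.

15.50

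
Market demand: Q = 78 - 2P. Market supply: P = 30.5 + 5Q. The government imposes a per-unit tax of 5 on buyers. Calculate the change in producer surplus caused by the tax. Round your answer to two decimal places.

-4.96

Rewriting demand in inverse form: P = 39 - 0.5Q.
Without the tax, 39 - 0.5Q = 30.5 + 5Q so Q* = 1.5455 and P* = 38.2273.
With the tax, buyers' net willingness to pay falls by 5: (39 - 5) - 0.5Q = 30.5 + 5Q, so Q_t = 0.6364. Buyers pay P_b = 38.6818; sellers receive P_s = P_b - 5 = 33.6818.
PS falls from (1/2)(1.5455)(7.7273) = 5.9711 to (1/2)(0.6364)(3.1818) = 1.0124, a change of -4.9587.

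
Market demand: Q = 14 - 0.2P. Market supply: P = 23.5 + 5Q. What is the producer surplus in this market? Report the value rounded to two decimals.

Rewriting demand in inverse form: P = 70 - 5Q.
Set 70 - 5Q = 23.5 + 5Q, which gives 46.5 = 10Q, so Q* = 4.65 and P* = 70 - 5(4.65) = 46.75.
PS is the area between P* and the supply curve from 0 to Q*: (1/2)(4.65)(23.25) = 54.0562.

54.06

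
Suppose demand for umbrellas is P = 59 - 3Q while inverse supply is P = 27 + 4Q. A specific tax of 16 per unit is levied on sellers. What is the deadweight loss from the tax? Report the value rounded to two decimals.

Without the tax, 59 - 3Q = 27 + 4Q so Q* = 4.5714 and P* = 45.2857.
With the tax, sellers need 16 more per unit: 59 - 3Q = 27 + 4Q + 16, so Q_t = 2.2857. Buyers pay P_b = 52.1429; sellers receive P_s = P_b - 16 = 36.1429.
Deadweight loss is the triangle between the curves from Q_t to Q*: (1/2)(4.5714 - 2.2857)(16) = 18.2857.

18.29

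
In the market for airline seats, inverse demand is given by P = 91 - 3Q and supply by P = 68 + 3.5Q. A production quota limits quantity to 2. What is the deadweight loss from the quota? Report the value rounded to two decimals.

7.69

Without the quota, 91 - 3Q = 68 + 3.5Q gives Q* = 3.5385.
At Q = 2 the demand price is 91 - 3(2) = 85 and the supply price is 68 + 3.5(2) = 75.
DWL = (1/2)(gap between curves at 2) x (Q* - 2) = (1/2)(10)(1.5385) = 7.6923.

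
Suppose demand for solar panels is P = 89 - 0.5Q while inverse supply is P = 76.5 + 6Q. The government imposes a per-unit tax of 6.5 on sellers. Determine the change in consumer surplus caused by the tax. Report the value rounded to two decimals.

-0.71

Without the tax, 89 - 0.5Q = 76.5 + 6Q so Q* = 1.9231 and P* = 88.0385.
A tax on sellers shifts supply up by 6.5: 89 - 0.5Q = 76.5 + 6Q + 6.5, so Q_t = 0.9231. Buyers pay P_b = 88.5385; sellers receive P_s = P_b - 6.5 = 82.0385.
CS falls from (1/2)(1.9231)(0.9615) = 0.9246 to (1/2)(0.9231)(0.4615) = 0.213, a change of -0.7115.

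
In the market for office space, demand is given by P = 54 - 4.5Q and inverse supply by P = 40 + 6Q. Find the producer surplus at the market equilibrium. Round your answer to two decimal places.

Set 54 - 4.5Q = 40 + 6Q, which gives 14 = 10.5Q, so Q* = 1.3333 and P* = 54 - 4.5(1.3333) = 48.
The supply curve's price intercept is 40, so PS = (1/2)(Q*)(P* - 40) = (1/2)(1.3333)(8) = 5.3333.

5.33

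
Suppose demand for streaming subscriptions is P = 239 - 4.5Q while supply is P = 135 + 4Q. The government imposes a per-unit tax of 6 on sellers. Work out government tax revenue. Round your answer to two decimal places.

Without the tax, 239 - 4.5Q = 135 + 4Q so Q* = 12.2353 and P* = 183.9412.
A tax on sellers shifts supply up by 6: 239 - 4.5Q = 135 + 4Q + 6, so Q_t = 11.5294. Buyers pay P_b = 187.1176; sellers receive P_s = P_b - 6 = 181.1176.
Tax revenue = t x Q_t = 6 x 11.5294 = 69.1765.

69.18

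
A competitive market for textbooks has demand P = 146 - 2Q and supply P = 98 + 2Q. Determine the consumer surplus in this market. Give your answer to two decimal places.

144.00

Equilibrium: 146 - 2Q = 98 + 2Q, so Q* = 12 and P* = 122.
The demand choke price is 146, so CS = (1/2)(Q*)(146 - P*) = (1/2)(12)(24) = 144.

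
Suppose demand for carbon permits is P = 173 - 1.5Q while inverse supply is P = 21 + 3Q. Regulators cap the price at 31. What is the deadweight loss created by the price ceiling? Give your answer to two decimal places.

Without the control, 173 - 1.5Q = 21 + 3Q so Q* = 33.7778 and P* = 122.3333.
At P = 31, sellers supply (31 - 21)/3 = 3.3333 while buyers want more, so the quantity traded is 3.3333 at price 31.
The lost-trades triangle has base Q* - 3.3333 = 30.4444 and height equal to the gap between the curves at Q = 3.3333, which is 168 - 31 = 137. DWL = (1/2)(30.4444)(137) = 2085.4444.

2085.44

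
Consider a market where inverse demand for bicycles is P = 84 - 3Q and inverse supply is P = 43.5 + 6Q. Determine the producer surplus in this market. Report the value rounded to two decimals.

60.75

Setting demand equal to supply, 40.5 = 9Q, so Q* = 4.5 and P* = 70.5.
The supply curve's price intercept is 43.5, so PS = (1/2)(Q*)(P* - 43.5) = (1/2)(4.5)(27) = 60.75.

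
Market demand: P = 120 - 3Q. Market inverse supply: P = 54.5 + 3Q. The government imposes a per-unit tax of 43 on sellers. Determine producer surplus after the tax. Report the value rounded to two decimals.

21.09

Pre-tax equilibrium: 120 - 3Q = 54.5 + 3Q gives Q* = 10.9167, P* = 87.25.
A tax on sellers shifts supply up by 43: 120 - 3Q = 54.5 + 3Q + 43, so Q_t = 3.75. Buyers pay P_b = 108.75; sellers receive P_s = P_b - 43 = 65.75.
Producer surplus is the triangle above supply below P_s: (1/2)(3.75)(65.75 - 54.5) = 21.0938.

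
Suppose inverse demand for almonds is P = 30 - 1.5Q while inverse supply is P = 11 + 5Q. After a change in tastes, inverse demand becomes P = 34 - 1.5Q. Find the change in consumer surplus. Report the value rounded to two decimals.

2.98

Initial equilibrium: Q_0 = 2.9231, P_0 = 25.6154; CS_0 = (1/2)(2.9231)(4.3846) = 6.4083, PS_0 = (1/2)(2.9231)(14.6154) = 21.3609.
New equilibrium: 34 - 1.5Q = 11 + 5Q gives Q_1 = 3.5385, P_1 = 28.6923; CS_1 = 9.3905, PS_1 = 31.3018.
Change in consumer surplus = 9.3905 - 6.4083 = 2.9822.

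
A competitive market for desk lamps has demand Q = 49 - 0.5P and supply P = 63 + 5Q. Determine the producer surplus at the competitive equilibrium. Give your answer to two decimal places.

62.50

Rewriting demand in inverse form: P = 98 - 2Q.
Set 98 - 2Q = 63 + 5Q, which gives 35 = 7Q, so Q* = 5 and P* = 98 - 2(5) = 88.
The supply curve's price intercept is 63, so PS = (1/2)(Q*)(P* - 63) = (1/2)(5)(25) = 62.5.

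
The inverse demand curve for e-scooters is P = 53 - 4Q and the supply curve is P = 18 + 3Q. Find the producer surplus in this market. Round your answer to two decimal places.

37.50

Set 53 - 4Q = 18 + 3Q, which gives 35 = 7Q, so Q* = 5 and P* = 53 - 4(5) = 33.
PS is the area between P* and the supply curve from 0 to Q*: (1/2)(5)(15) = 37.5.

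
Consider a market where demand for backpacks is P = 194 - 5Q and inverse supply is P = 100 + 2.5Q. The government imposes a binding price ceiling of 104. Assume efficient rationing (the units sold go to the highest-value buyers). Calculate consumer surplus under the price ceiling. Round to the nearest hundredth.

Without the control, 194 - 5Q = 100 + 2.5Q so Q* = 12.5333 and P* = 131.3333.
At the ceiling price 104, quantity supplied is (104 - 100)/2.5 = 1.6; supply is the short side, so Q = 1.6 trades at P = 104.
The demand price at Q = 1.6 is 186. CS is the trapezoid between demand and 104 over [0, 1.6]: (1/2)[(194 - 104) + (186 - 104)](1.6) = 137.6.

137.60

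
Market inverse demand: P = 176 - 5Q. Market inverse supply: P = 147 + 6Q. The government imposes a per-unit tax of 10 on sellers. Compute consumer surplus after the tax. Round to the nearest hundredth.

Without the tax, 176 - 5Q = 147 + 6Q so Q* = 2.6364 and P* = 162.8182.
With the tax, sellers need 10 more per unit: 176 - 5Q = 147 + 6Q + 10, so Q_t = 1.7273. Buyers pay P_b = 167.3636; sellers receive P_s = P_b - 10 = 157.3636.
CS = (1/2)(Q_t)(176 - P_b) = (1/2)(1.7273)(8.6364) = 7.4587.

7.46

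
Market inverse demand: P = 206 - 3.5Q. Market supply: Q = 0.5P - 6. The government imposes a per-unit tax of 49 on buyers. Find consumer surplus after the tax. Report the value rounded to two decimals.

Rewriting supply in inverse form: P = 12 + 2Q.
Pre-tax equilibrium: 206 - 3.5Q = 12 + 2Q gives Q* = 35.2727, P* = 82.5455.
With the tax, buyers' net willingness to pay falls by 49: (206 - 49) - 3.5Q = 12 + 2Q, so Q_t = 26.3636. Buyers pay P_b = 113.7273; sellers receive P_s = P_b - 49 = 64.7273.
Consumer surplus is the triangle under demand above P_b: (1/2)(26.3636)(206 - 113.7273) = 1216.3223.

1216.32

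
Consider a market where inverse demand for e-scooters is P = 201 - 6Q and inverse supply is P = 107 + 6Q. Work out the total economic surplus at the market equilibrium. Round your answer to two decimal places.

368.17

Setting demand equal to supply, 94 = 12Q, so Q* = 7.8333 and P* = 154.
Total surplus is the full triangle between the curves from 0 to Q*: (1/2)(7.8333)(201 - 107) = 368.1667.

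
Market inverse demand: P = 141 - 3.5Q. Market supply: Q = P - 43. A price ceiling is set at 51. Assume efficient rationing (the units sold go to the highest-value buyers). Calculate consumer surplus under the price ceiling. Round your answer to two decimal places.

Rewriting supply in inverse form: P = 43 + Q.
Without the control, 141 - 3.5Q = 43 + Q so Q* = 21.7778 and P* = 64.7778.
At the ceiling price 51, quantity supplied is (51 - 43)/1 = 8; supply is the short side, so Q = 8 trades at P = 51.
The demand price at Q = 8 is 113. CS is the trapezoid between demand and 51 over [0, 8]: (1/2)[(141 - 51) + (113 - 51)](8) = 608.

608.00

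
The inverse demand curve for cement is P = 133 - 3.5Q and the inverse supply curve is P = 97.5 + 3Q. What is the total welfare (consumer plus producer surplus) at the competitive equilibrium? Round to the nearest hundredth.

96.94

Equilibrium: 133 - 3.5Q = 97.5 + 3Q, so Q* = 5.4615 and P* = 113.8846.
CS = (1/2)(5.4615)(19.1154) = 52.1997 and PS = (1/2)(5.4615)(16.3846) = 44.7426, so total surplus = 96.9423.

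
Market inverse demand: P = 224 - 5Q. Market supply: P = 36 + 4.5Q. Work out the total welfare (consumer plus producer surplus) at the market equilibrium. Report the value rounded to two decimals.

1860.21

Set 224 - 5Q = 36 + 4.5Q, which gives 188 = 9.5Q, so Q* = 19.7895 and P* = 224 - 5(19.7895) = 125.0526.
Total surplus is the full triangle between the curves from 0 to Q*: (1/2)(19.7895)(224 - 36) = 1860.2105.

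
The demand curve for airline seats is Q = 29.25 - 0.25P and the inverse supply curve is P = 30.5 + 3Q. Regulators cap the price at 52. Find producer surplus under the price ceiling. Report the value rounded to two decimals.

Rewriting demand in inverse form: P = 117 - 4Q.
Without the control, 117 - 4Q = 30.5 + 3Q so Q* = 12.3571 and P* = 67.5714.
At P = 52, sellers supply (52 - 30.5)/3 = 7.1667 while buyers want more, so the quantity traded is 7.1667 at price 52.
PS is the triangle above supply below 52: (1/2)(7.1667)(52 - 30.5) = 77.0417.

77.04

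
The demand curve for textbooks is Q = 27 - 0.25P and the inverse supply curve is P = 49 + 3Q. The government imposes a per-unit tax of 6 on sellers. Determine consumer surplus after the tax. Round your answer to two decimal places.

Rewriting demand in inverse form: P = 108 - 4Q.
Without the tax, 108 - 4Q = 49 + 3Q so Q* = 8.4286 and P* = 74.2857.
With the tax, sellers need 6 more per unit: 108 - 4Q = 49 + 3Q + 6, so Q_t = 7.5714. Buyers pay P_b = 77.7143; sellers receive P_s = P_b - 6 = 71.7143.
CS = (1/2)(Q_t)(108 - P_b) = (1/2)(7.5714)(30.2857) = 114.6531.

114.65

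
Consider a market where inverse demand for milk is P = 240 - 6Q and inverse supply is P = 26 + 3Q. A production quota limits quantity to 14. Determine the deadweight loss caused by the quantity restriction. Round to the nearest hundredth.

430.22

Without the quota, 240 - 6Q = 26 + 3Q gives Q* = 23.7778.
At Q = 14 the demand price is 240 - 6(14) = 156 and the supply price is 26 + 3(14) = 68.
DWL = (1/2)(gap between curves at 14) x (Q* - 14) = (1/2)(88)(9.7778) = 430.2222.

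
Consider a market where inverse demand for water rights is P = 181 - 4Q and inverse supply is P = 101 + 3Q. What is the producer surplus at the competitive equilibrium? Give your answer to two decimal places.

195.92

Setting demand equal to supply, 80 = 7Q, so Q* = 11.4286 and P* = 135.2857.
Producer surplus is the triangle above supply below P*: (1/2)(11.4286)(135.2857 - 101) = (1/2)(11.4286)(34.2857) = 195.9184.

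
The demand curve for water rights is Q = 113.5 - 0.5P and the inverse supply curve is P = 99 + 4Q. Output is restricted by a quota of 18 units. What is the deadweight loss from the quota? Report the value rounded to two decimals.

33.33

Rewriting demand in inverse form: P = 227 - 2Q.
Without the quota, 227 - 2Q = 99 + 4Q gives Q* = 21.3333.
At Q = 18 the demand price is 227 - 2(18) = 191 and the supply price is 99 + 4(18) = 171.
DWL = (1/2)(gap between curves at 18) x (Q* - 18) = (1/2)(20)(3.3333) = 33.3333.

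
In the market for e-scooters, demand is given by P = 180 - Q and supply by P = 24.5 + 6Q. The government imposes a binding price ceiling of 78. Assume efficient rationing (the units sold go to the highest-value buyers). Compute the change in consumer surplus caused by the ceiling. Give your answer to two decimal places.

Without the control, 180 - Q = 24.5 + 6Q so Q* = 22.2143 and P* = 157.7857.
At the ceiling price 78, quantity supplied is (78 - 24.5)/6 = 8.9167; supply is the short side, so Q = 8.9167 trades at P = 78.
CS goes from (1/2)(22.2143)(22.2143) = 246.7372 to 869.7465 (computed as (180 - 78)(8.9167) - (1/2)(1)(8.9167)^2), a change of 623.0093.

623.01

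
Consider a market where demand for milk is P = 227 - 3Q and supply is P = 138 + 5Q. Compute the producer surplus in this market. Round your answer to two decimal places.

Setting demand equal to supply, 89 = 8Q, so Q* = 11.125 and P* = 193.625.
Producer surplus is the triangle above supply below P*: (1/2)(11.125)(193.625 - 138) = (1/2)(11.125)(55.625) = 309.4141.

309.41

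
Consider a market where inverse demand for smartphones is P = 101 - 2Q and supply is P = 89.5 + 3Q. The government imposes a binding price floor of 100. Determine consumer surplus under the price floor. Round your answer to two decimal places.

0.25

Without the control, 101 - 2Q = 89.5 + 3Q so Q* = 2.3 and P* = 96.4.
At P = 100, buyers demand (101 - 100)/2 = 0.5 while sellers would supply more, so the quantity traded is 0.5 at price 100.
CS is the triangle under demand above 100: (1/2)(0.5)(101 - 100) = 0.25.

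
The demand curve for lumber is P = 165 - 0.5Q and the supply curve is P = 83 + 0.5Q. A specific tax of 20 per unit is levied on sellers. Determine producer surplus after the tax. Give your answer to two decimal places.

Pre-tax equilibrium: 165 - 0.5Q = 83 + 0.5Q gives Q* = 82, P* = 124.
A tax on sellers shifts supply up by 20: 165 - 0.5Q = 83 + 0.5Q + 20, so Q_t = 62. Buyers pay P_b = 134; sellers receive P_s = P_b - 20 = 114.
PS = (1/2)(Q_t)(P_s - 83) = (1/2)(62)(31) = 961.

961.00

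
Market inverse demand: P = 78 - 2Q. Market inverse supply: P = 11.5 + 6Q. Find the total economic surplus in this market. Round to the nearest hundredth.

276.39

Setting demand equal to supply, 66.5 = 8Q, so Q* = 8.3125 and P* = 61.375.
CS = (1/2)(8.3125)(16.625) = 69.0977 and PS = (1/2)(8.3125)(49.875) = 207.293, so total surplus = 276.3906.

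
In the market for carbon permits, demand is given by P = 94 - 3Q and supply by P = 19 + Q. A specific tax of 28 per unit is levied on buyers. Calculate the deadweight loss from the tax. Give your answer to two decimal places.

Without the tax, 94 - 3Q = 19 + Q so Q* = 18.75 and P* = 37.75.
With the tax, buyers' net willingness to pay falls by 28: (94 - 28) - 3Q = 19 + Q, so Q_t = 11.75. Buyers pay P_b = 58.75; sellers receive P_s = P_b - 28 = 30.75.
Deadweight loss is the triangle between the curves from Q_t to Q*: (1/2)(18.75 - 11.75)(28) = 98.

98.00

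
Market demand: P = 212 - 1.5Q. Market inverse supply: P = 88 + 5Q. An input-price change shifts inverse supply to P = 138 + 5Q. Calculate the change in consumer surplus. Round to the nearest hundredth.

-175.74

Initial equilibrium: Q_0 = 19.0769, P_0 = 183.3846; CS_0 = (1/2)(19.0769)(28.6154) = 272.9467, PS_0 = (1/2)(19.0769)(95.3846) = 909.8225.
New equilibrium: 212 - 1.5Q = 138 + 5Q gives Q_1 = 11.3846, P_1 = 194.9231; CS_1 = 97.2071, PS_1 = 324.0237.
Change in consumer surplus = 97.2071 - 272.9467 = -175.7396.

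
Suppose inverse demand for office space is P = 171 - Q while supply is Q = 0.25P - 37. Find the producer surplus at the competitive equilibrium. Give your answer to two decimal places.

Rewriting supply in inverse form: P = 148 + 4Q.
Set 171 - Q = 148 + 4Q, which gives 23 = 5Q, so Q* = 4.6 and P* = 171 - (4.6) = 166.4.
PS is the area between P* and the supply curve from 0 to Q*: (1/2)(4.6)(18.4) = 42.32.

42.32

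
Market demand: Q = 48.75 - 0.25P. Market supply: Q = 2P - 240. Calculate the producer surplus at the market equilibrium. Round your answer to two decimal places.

Rewriting demand in inverse form: P = 195 - 4Q.
Rewriting supply in inverse form: P = 120 + 0.5Q.
Setting demand equal to supply, 75 = 4.5Q, so Q* = 16.6667 and P* = 128.3333.
Producer surplus is the triangle above supply below P*: (1/2)(16.6667)(128.3333 - 120) = (1/2)(16.6667)(8.3333) = 69.4444.

69.44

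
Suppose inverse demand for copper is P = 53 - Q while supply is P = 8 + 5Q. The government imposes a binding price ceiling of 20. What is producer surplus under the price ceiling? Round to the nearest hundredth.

Free-market equilibrium: 53 - Q = 8 + 5Q gives Q* = 7.5, P* = 45.5.
At P = 20, sellers supply (20 - 8)/5 = 2.4 while buyers want more, so the quantity traded is 2.4 at price 20.
PS is the triangle above supply below 20: (1/2)(2.4)(20 - 8) = 14.4.

14.40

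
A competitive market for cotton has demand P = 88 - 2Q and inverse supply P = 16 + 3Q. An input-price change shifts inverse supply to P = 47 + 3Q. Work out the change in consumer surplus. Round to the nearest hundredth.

Initial equilibrium: Q_0 = 14.4, P_0 = 59.2; CS_0 = (1/2)(14.4)(28.8) = 207.36, PS_0 = (1/2)(14.4)(43.2) = 311.04.
New equilibrium: 88 - 2Q = 47 + 3Q gives Q_1 = 8.2, P_1 = 71.6; CS_1 = 67.24, PS_1 = 100.86.
Change in consumer surplus = 67.24 - 207.36 = -140.12.

-140.12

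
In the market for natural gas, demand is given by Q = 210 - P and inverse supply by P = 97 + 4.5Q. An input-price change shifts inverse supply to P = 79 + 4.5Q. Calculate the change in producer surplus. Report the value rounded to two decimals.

Rewriting demand in inverse form: P = 210 - Q.
Initial equilibrium: Q_0 = 20.5455, P_0 = 189.4545; CS_0 = (1/2)(20.5455)(20.5455) = 211.0579, PS_0 = (1/2)(20.5455)(92.4545) = 949.7603.
New equilibrium: 210 - Q = 79 + 4.5Q gives Q_1 = 23.8182, P_1 = 186.1818; CS_1 = 283.6529, PS_1 = 1276.438.
Change in producer surplus = 1276.438 - 949.7603 = 326.6777.

326.68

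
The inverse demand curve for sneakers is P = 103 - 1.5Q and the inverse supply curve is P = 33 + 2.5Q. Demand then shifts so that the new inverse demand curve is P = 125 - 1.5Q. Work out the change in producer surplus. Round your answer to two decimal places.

278.44

Initial equilibrium: Q_0 = 17.5, P_0 = 76.75; CS_0 = (1/2)(17.5)(26.25) = 229.6875, PS_0 = (1/2)(17.5)(43.75) = 382.8125.
New equilibrium: 125 - 1.5Q = 33 + 2.5Q gives Q_1 = 23, P_1 = 90.5; CS_1 = 396.75, PS_1 = 661.25.
Change in producer surplus = 661.25 - 382.8125 = 278.4375.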